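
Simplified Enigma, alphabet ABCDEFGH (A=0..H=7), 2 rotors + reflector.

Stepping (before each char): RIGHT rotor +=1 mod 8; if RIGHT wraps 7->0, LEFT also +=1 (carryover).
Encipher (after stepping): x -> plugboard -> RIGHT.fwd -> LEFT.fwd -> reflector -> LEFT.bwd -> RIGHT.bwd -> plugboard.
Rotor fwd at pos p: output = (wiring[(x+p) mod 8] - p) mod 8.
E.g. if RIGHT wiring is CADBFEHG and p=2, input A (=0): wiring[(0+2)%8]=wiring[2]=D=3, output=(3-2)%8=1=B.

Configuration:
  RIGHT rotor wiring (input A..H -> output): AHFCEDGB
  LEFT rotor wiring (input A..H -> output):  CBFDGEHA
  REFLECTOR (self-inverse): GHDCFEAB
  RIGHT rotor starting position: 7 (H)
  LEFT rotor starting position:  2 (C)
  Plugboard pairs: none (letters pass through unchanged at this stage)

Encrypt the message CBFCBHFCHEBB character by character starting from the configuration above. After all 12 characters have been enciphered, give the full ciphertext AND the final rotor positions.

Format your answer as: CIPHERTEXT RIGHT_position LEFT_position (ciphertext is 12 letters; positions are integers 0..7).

Answer: DDDEGBBDEGCG 3 4

Derivation:
Char 1 ('C'): step: R->0, L->3 (L advanced); C->plug->C->R->F->L->H->refl->B->L'->C->R'->D->plug->D
Char 2 ('B'): step: R->1, L=3; B->plug->B->R->E->L->F->refl->E->L'->D->R'->D->plug->D
Char 3 ('F'): step: R->2, L=3; F->plug->F->R->H->L->C->refl->D->L'->B->R'->D->plug->D
Char 4 ('C'): step: R->3, L=3; C->plug->C->R->A->L->A->refl->G->L'->G->R'->E->plug->E
Char 5 ('B'): step: R->4, L=3; B->plug->B->R->H->L->C->refl->D->L'->B->R'->G->plug->G
Char 6 ('H'): step: R->5, L=3; H->plug->H->R->H->L->C->refl->D->L'->B->R'->B->plug->B
Char 7 ('F'): step: R->6, L=3; F->plug->F->R->E->L->F->refl->E->L'->D->R'->B->plug->B
Char 8 ('C'): step: R->7, L=3; C->plug->C->R->A->L->A->refl->G->L'->G->R'->D->plug->D
Char 9 ('H'): step: R->0, L->4 (L advanced); H->plug->H->R->B->L->A->refl->G->L'->E->R'->E->plug->E
Char 10 ('E'): step: R->1, L=4; E->plug->E->R->C->L->D->refl->C->L'->A->R'->G->plug->G
Char 11 ('B'): step: R->2, L=4; B->plug->B->R->A->L->C->refl->D->L'->C->R'->C->plug->C
Char 12 ('B'): step: R->3, L=4; B->plug->B->R->B->L->A->refl->G->L'->E->R'->G->plug->G
Final: ciphertext=DDDEGBBDEGCG, RIGHT=3, LEFT=4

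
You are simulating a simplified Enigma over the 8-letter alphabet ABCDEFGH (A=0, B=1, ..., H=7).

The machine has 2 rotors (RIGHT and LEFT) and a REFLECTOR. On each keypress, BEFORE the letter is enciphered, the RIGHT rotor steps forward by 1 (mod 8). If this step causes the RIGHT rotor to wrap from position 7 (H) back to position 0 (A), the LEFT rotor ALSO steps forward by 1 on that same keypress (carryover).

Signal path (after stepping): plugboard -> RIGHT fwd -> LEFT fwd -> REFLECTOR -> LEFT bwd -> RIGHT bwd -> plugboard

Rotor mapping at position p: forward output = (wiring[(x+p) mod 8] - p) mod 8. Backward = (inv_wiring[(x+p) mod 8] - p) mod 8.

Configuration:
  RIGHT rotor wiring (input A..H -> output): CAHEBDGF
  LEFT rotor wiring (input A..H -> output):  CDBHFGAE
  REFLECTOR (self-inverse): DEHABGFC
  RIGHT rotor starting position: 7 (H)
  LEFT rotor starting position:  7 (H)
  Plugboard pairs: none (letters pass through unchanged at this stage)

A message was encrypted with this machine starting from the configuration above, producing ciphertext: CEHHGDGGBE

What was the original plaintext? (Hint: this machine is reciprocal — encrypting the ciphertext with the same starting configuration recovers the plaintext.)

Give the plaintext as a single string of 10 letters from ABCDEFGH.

Char 1 ('C'): step: R->0, L->0 (L advanced); C->plug->C->R->H->L->E->refl->B->L'->C->R'->A->plug->A
Char 2 ('E'): step: R->1, L=0; E->plug->E->R->C->L->B->refl->E->L'->H->R'->A->plug->A
Char 3 ('H'): step: R->2, L=0; H->plug->H->R->G->L->A->refl->D->L'->B->R'->D->plug->D
Char 4 ('H'): step: R->3, L=0; H->plug->H->R->E->L->F->refl->G->L'->F->R'->G->plug->G
Char 5 ('G'): step: R->4, L=0; G->plug->G->R->D->L->H->refl->C->L'->A->R'->H->plug->H
Char 6 ('D'): step: R->5, L=0; D->plug->D->R->F->L->G->refl->F->L'->E->R'->H->plug->H
Char 7 ('G'): step: R->6, L=0; G->plug->G->R->D->L->H->refl->C->L'->A->R'->A->plug->A
Char 8 ('G'): step: R->7, L=0; G->plug->G->R->E->L->F->refl->G->L'->F->R'->E->plug->E
Char 9 ('B'): step: R->0, L->1 (L advanced); B->plug->B->R->A->L->C->refl->H->L'->F->R'->H->plug->H
Char 10 ('E'): step: R->1, L=1; E->plug->E->R->C->L->G->refl->F->L'->E->R'->G->plug->G

Answer: AADGHHAEHG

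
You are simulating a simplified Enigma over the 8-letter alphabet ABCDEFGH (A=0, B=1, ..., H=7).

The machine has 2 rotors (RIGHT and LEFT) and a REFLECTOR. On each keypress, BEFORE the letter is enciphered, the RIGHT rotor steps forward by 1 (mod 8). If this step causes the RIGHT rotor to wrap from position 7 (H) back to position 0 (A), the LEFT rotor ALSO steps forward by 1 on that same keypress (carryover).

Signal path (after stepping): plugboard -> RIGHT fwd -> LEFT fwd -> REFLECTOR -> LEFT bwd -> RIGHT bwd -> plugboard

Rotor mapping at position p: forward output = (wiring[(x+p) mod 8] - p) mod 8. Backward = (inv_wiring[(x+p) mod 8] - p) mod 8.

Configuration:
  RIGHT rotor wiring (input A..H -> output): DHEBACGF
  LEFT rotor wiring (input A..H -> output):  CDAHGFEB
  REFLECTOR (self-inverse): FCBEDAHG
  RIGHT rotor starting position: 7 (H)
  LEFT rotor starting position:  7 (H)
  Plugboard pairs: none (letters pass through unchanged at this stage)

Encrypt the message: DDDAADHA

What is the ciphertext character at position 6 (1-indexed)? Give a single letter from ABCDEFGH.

Char 1 ('D'): step: R->0, L->0 (L advanced); D->plug->D->R->B->L->D->refl->E->L'->G->R'->G->plug->G
Char 2 ('D'): step: R->1, L=0; D->plug->D->R->H->L->B->refl->C->L'->A->R'->C->plug->C
Char 3 ('D'): step: R->2, L=0; D->plug->D->R->A->L->C->refl->B->L'->H->R'->B->plug->B
Char 4 ('A'): step: R->3, L=0; A->plug->A->R->G->L->E->refl->D->L'->B->R'->H->plug->H
Char 5 ('A'): step: R->4, L=0; A->plug->A->R->E->L->G->refl->H->L'->D->R'->F->plug->F
Char 6 ('D'): step: R->5, L=0; D->plug->D->R->G->L->E->refl->D->L'->B->R'->B->plug->B

B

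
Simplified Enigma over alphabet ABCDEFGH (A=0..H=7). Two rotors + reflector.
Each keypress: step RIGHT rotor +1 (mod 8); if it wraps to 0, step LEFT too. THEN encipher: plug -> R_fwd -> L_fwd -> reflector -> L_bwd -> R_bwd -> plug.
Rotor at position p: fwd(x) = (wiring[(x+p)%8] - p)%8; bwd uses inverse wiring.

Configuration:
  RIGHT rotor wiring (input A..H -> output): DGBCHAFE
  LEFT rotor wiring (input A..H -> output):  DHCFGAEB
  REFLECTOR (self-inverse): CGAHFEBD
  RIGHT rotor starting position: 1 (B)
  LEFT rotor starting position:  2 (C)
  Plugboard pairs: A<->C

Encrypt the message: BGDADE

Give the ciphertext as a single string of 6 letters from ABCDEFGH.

Char 1 ('B'): step: R->2, L=2; B->plug->B->R->A->L->A->refl->C->L'->E->R'->H->plug->H
Char 2 ('G'): step: R->3, L=2; G->plug->G->R->D->L->G->refl->B->L'->G->R'->H->plug->H
Char 3 ('D'): step: R->4, L=2; D->plug->D->R->A->L->A->refl->C->L'->E->R'->B->plug->B
Char 4 ('A'): step: R->5, L=2; A->plug->C->R->H->L->F->refl->E->L'->C->R'->H->plug->H
Char 5 ('D'): step: R->6, L=2; D->plug->D->R->A->L->A->refl->C->L'->E->R'->F->plug->F
Char 6 ('E'): step: R->7, L=2; E->plug->E->R->D->L->G->refl->B->L'->G->R'->H->plug->H

Answer: HHBHFH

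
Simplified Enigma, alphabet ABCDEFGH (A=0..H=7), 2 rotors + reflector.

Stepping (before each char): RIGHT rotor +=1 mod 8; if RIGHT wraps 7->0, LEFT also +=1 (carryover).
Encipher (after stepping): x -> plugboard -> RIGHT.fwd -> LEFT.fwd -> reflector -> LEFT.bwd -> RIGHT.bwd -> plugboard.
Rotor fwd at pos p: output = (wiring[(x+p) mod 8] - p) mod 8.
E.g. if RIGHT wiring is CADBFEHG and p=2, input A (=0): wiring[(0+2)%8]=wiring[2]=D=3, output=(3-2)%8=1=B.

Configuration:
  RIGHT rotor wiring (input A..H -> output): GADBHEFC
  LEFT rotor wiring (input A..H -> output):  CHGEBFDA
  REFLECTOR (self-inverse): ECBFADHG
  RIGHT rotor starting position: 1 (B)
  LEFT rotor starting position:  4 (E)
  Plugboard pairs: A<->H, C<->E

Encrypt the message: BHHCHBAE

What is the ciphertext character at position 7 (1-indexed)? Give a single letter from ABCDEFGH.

Char 1 ('B'): step: R->2, L=4; B->plug->B->R->H->L->A->refl->E->L'->D->R'->E->plug->C
Char 2 ('H'): step: R->3, L=4; H->plug->A->R->G->L->C->refl->B->L'->B->R'->C->plug->E
Char 3 ('H'): step: R->4, L=4; H->plug->A->R->D->L->E->refl->A->L'->H->R'->G->plug->G
Char 4 ('C'): step: R->5, L=4; C->plug->E->R->D->L->E->refl->A->L'->H->R'->A->plug->H
Char 5 ('H'): step: R->6, L=4; H->plug->A->R->H->L->A->refl->E->L'->D->R'->F->plug->F
Char 6 ('B'): step: R->7, L=4; B->plug->B->R->H->L->A->refl->E->L'->D->R'->A->plug->H
Char 7 ('A'): step: R->0, L->5 (L advanced); A->plug->H->R->C->L->D->refl->F->L'->D->R'->C->plug->E

E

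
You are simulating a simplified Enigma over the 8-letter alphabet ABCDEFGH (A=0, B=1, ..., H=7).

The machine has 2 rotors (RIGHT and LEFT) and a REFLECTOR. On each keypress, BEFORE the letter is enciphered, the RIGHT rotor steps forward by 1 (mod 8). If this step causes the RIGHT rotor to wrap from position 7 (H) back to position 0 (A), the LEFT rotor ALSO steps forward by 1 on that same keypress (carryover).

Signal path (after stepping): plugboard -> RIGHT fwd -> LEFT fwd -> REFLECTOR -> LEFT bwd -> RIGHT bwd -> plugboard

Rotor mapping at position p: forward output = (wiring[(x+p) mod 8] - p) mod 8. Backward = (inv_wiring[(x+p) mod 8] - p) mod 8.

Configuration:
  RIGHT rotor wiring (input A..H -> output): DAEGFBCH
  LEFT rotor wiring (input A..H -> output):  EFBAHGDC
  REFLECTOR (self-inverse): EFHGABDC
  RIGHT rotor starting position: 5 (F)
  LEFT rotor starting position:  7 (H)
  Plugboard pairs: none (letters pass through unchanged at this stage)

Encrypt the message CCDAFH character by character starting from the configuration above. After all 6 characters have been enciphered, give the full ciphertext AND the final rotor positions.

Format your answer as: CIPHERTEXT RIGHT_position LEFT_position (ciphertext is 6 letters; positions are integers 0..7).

Answer: GBEDHB 3 0

Derivation:
Char 1 ('C'): step: R->6, L=7; C->plug->C->R->F->L->A->refl->E->L'->H->R'->G->plug->G
Char 2 ('C'): step: R->7, L=7; C->plug->C->R->B->L->F->refl->B->L'->E->R'->B->plug->B
Char 3 ('D'): step: R->0, L->0 (L advanced); D->plug->D->R->G->L->D->refl->G->L'->F->R'->E->plug->E
Char 4 ('A'): step: R->1, L=0; A->plug->A->R->H->L->C->refl->H->L'->E->R'->D->plug->D
Char 5 ('F'): step: R->2, L=0; F->plug->F->R->F->L->G->refl->D->L'->G->R'->H->plug->H
Char 6 ('H'): step: R->3, L=0; H->plug->H->R->B->L->F->refl->B->L'->C->R'->B->plug->B
Final: ciphertext=GBEDHB, RIGHT=3, LEFT=0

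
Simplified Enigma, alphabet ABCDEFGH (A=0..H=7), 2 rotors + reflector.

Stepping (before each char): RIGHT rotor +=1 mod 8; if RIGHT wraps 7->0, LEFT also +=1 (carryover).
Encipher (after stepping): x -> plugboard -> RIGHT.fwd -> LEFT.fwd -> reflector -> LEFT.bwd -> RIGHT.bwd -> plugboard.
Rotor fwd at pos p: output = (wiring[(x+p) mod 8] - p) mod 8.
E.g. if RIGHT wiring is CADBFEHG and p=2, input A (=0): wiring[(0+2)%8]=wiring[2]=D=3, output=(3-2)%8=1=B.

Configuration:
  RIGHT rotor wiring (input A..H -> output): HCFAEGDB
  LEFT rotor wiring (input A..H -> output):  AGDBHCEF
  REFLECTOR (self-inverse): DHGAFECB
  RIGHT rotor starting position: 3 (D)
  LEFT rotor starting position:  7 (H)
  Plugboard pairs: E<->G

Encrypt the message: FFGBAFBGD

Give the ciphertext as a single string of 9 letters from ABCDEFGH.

Char 1 ('F'): step: R->4, L=7; F->plug->F->R->G->L->D->refl->A->L'->F->R'->D->plug->D
Char 2 ('F'): step: R->5, L=7; F->plug->F->R->A->L->G->refl->C->L'->E->R'->C->plug->C
Char 3 ('G'): step: R->6, L=7; G->plug->E->R->H->L->F->refl->E->L'->D->R'->B->plug->B
Char 4 ('B'): step: R->7, L=7; B->plug->B->R->A->L->G->refl->C->L'->E->R'->H->plug->H
Char 5 ('A'): step: R->0, L->0 (L advanced); A->plug->A->R->H->L->F->refl->E->L'->G->R'->F->plug->F
Char 6 ('F'): step: R->1, L=0; F->plug->F->R->C->L->D->refl->A->L'->A->R'->G->plug->E
Char 7 ('B'): step: R->2, L=0; B->plug->B->R->G->L->E->refl->F->L'->H->R'->F->plug->F
Char 8 ('G'): step: R->3, L=0; G->plug->E->R->G->L->E->refl->F->L'->H->R'->G->plug->E
Char 9 ('D'): step: R->4, L=0; D->plug->D->R->F->L->C->refl->G->L'->B->R'->G->plug->E

Answer: DCBHFEFEE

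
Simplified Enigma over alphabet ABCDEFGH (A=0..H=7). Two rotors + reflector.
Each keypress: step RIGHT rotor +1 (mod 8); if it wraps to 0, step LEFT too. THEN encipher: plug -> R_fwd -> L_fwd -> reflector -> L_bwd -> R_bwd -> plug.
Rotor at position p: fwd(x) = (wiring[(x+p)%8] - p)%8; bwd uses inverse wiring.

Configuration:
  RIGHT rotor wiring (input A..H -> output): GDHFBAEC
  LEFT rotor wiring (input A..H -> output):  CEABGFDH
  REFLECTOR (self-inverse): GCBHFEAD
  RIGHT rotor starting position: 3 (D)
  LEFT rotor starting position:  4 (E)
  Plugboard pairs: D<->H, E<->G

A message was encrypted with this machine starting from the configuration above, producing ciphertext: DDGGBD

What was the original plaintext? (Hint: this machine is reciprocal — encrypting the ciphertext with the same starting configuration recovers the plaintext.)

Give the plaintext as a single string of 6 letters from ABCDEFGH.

Answer: CCCBAC

Derivation:
Char 1 ('D'): step: R->4, L=4; D->plug->H->R->B->L->B->refl->C->L'->A->R'->C->plug->C
Char 2 ('D'): step: R->5, L=4; D->plug->H->R->E->L->G->refl->A->L'->F->R'->C->plug->C
Char 3 ('G'): step: R->6, L=4; G->plug->E->R->B->L->B->refl->C->L'->A->R'->C->plug->C
Char 4 ('G'): step: R->7, L=4; G->plug->E->R->G->L->E->refl->F->L'->H->R'->B->plug->B
Char 5 ('B'): step: R->0, L->5 (L advanced); B->plug->B->R->D->L->F->refl->E->L'->G->R'->A->plug->A
Char 6 ('D'): step: R->1, L=5; D->plug->H->R->F->L->D->refl->H->L'->E->R'->C->plug->C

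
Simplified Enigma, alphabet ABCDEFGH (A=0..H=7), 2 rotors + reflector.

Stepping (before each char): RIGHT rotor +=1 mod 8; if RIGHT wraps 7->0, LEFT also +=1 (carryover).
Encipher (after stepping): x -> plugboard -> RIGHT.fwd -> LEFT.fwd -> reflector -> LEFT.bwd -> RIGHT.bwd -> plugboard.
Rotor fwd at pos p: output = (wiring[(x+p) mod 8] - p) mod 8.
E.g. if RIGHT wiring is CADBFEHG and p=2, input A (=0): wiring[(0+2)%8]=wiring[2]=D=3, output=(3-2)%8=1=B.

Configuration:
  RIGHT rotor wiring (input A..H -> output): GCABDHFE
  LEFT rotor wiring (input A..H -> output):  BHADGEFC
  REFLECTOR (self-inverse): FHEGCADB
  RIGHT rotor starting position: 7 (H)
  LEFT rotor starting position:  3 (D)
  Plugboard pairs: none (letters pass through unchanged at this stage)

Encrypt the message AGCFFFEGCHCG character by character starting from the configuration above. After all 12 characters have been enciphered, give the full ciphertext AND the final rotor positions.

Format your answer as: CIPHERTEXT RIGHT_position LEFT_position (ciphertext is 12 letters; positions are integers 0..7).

Char 1 ('A'): step: R->0, L->4 (L advanced); A->plug->A->R->G->L->E->refl->C->L'->A->R'->C->plug->C
Char 2 ('G'): step: R->1, L=4; G->plug->G->R->D->L->G->refl->D->L'->F->R'->H->plug->H
Char 3 ('C'): step: R->2, L=4; C->plug->C->R->B->L->A->refl->F->L'->E->R'->G->plug->G
Char 4 ('F'): step: R->3, L=4; F->plug->F->R->D->L->G->refl->D->L'->F->R'->H->plug->H
Char 5 ('F'): step: R->4, L=4; F->plug->F->R->G->L->E->refl->C->L'->A->R'->D->plug->D
Char 6 ('F'): step: R->5, L=4; F->plug->F->R->D->L->G->refl->D->L'->F->R'->E->plug->E
Char 7 ('E'): step: R->6, L=4; E->plug->E->R->C->L->B->refl->H->L'->H->R'->A->plug->A
Char 8 ('G'): step: R->7, L=4; G->plug->G->R->A->L->C->refl->E->L'->G->R'->H->plug->H
Char 9 ('C'): step: R->0, L->5 (L advanced); C->plug->C->R->A->L->H->refl->B->L'->H->R'->F->plug->F
Char 10 ('H'): step: R->1, L=5; H->plug->H->R->F->L->D->refl->G->L'->G->R'->E->plug->E
Char 11 ('C'): step: R->2, L=5; C->plug->C->R->B->L->A->refl->F->L'->C->R'->F->plug->F
Char 12 ('G'): step: R->3, L=5; G->plug->G->R->H->L->B->refl->H->L'->A->R'->B->plug->B
Final: ciphertext=CHGHDEAHFEFB, RIGHT=3, LEFT=5

Answer: CHGHDEAHFEFB 3 5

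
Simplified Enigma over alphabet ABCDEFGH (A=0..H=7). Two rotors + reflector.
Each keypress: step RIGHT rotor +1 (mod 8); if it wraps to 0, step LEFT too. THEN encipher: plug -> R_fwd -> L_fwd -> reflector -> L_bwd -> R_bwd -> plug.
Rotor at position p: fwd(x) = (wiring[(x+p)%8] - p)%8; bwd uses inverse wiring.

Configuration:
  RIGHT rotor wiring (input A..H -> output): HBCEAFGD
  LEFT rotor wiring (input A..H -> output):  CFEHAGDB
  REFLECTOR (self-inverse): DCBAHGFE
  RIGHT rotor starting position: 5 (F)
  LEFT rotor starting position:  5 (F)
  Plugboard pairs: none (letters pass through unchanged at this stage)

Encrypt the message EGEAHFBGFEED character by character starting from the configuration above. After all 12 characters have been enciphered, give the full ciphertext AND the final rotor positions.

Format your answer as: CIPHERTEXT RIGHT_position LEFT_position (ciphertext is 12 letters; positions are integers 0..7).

Char 1 ('E'): step: R->6, L=5; E->plug->E->R->E->L->A->refl->D->L'->H->R'->H->plug->H
Char 2 ('G'): step: R->7, L=5; G->plug->G->R->G->L->C->refl->B->L'->A->R'->B->plug->B
Char 3 ('E'): step: R->0, L->6 (L advanced); E->plug->E->R->A->L->F->refl->G->L'->E->R'->D->plug->D
Char 4 ('A'): step: R->1, L=6; A->plug->A->R->A->L->F->refl->G->L'->E->R'->E->plug->E
Char 5 ('H'): step: R->2, L=6; H->plug->H->R->H->L->A->refl->D->L'->B->R'->F->plug->F
Char 6 ('F'): step: R->3, L=6; F->plug->F->R->E->L->G->refl->F->L'->A->R'->E->plug->E
Char 7 ('B'): step: R->4, L=6; B->plug->B->R->B->L->D->refl->A->L'->H->R'->D->plug->D
Char 8 ('G'): step: R->5, L=6; G->plug->G->R->H->L->A->refl->D->L'->B->R'->B->plug->B
Char 9 ('F'): step: R->6, L=6; F->plug->F->R->G->L->C->refl->B->L'->F->R'->B->plug->B
Char 10 ('E'): step: R->7, L=6; E->plug->E->R->F->L->B->refl->C->L'->G->R'->G->plug->G
Char 11 ('E'): step: R->0, L->7 (L advanced); E->plug->E->R->A->L->C->refl->B->L'->F->R'->F->plug->F
Char 12 ('D'): step: R->1, L=7; D->plug->D->R->H->L->E->refl->H->L'->G->R'->H->plug->H
Final: ciphertext=HBDEFEDBBGFH, RIGHT=1, LEFT=7

Answer: HBDEFEDBBGFH 1 7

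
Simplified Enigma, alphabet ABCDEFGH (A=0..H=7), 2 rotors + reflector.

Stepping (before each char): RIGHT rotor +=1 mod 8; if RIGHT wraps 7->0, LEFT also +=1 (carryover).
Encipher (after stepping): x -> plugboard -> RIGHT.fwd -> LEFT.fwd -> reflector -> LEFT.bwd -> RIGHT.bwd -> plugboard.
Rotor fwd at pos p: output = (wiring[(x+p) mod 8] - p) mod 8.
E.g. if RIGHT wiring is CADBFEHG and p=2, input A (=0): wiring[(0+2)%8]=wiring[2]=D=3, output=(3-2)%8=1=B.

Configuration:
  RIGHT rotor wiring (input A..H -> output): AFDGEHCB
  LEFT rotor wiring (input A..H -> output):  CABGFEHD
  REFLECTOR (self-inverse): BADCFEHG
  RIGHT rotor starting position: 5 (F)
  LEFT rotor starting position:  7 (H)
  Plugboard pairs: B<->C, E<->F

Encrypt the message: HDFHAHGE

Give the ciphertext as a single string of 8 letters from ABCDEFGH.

Answer: CECGBDAD

Derivation:
Char 1 ('H'): step: R->6, L=7; H->plug->H->R->B->L->D->refl->C->L'->D->R'->B->plug->C
Char 2 ('D'): step: R->7, L=7; D->plug->D->R->E->L->H->refl->G->L'->F->R'->F->plug->E
Char 3 ('F'): step: R->0, L->0 (L advanced); F->plug->E->R->E->L->F->refl->E->L'->F->R'->B->plug->C
Char 4 ('H'): step: R->1, L=0; H->plug->H->R->H->L->D->refl->C->L'->A->R'->G->plug->G
Char 5 ('A'): step: R->2, L=0; A->plug->A->R->B->L->A->refl->B->L'->C->R'->C->plug->B
Char 6 ('H'): step: R->3, L=0; H->plug->H->R->A->L->C->refl->D->L'->H->R'->D->plug->D
Char 7 ('G'): step: R->4, L=0; G->plug->G->R->H->L->D->refl->C->L'->A->R'->A->plug->A
Char 8 ('E'): step: R->5, L=0; E->plug->F->R->G->L->H->refl->G->L'->D->R'->D->plug->D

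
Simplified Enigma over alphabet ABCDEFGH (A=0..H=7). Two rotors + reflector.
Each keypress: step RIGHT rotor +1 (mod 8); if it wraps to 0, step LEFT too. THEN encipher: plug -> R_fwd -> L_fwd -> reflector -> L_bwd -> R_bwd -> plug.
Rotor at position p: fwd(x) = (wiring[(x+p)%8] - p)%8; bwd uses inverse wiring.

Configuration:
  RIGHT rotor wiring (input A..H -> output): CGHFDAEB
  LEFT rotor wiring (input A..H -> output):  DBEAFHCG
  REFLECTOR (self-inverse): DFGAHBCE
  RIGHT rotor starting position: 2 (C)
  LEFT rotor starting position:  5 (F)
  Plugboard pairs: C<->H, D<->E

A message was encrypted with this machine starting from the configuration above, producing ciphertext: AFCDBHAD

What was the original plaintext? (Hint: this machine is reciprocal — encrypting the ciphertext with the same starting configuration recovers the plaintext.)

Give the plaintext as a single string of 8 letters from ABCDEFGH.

Answer: ECBCEAHF

Derivation:
Char 1 ('A'): step: R->3, L=5; A->plug->A->R->C->L->B->refl->F->L'->B->R'->D->plug->E
Char 2 ('F'): step: R->4, L=5; F->plug->F->R->C->L->B->refl->F->L'->B->R'->H->plug->C
Char 3 ('C'): step: R->5, L=5; C->plug->H->R->G->L->D->refl->A->L'->H->R'->B->plug->B
Char 4 ('D'): step: R->6, L=5; D->plug->E->R->B->L->F->refl->B->L'->C->R'->H->plug->C
Char 5 ('B'): step: R->7, L=5; B->plug->B->R->D->L->G->refl->C->L'->A->R'->D->plug->E
Char 6 ('H'): step: R->0, L->6 (L advanced); H->plug->C->R->H->L->B->refl->F->L'->C->R'->A->plug->A
Char 7 ('A'): step: R->1, L=6; A->plug->A->R->F->L->C->refl->G->L'->E->R'->C->plug->H
Char 8 ('D'): step: R->2, L=6; D->plug->E->R->C->L->F->refl->B->L'->H->R'->F->plug->F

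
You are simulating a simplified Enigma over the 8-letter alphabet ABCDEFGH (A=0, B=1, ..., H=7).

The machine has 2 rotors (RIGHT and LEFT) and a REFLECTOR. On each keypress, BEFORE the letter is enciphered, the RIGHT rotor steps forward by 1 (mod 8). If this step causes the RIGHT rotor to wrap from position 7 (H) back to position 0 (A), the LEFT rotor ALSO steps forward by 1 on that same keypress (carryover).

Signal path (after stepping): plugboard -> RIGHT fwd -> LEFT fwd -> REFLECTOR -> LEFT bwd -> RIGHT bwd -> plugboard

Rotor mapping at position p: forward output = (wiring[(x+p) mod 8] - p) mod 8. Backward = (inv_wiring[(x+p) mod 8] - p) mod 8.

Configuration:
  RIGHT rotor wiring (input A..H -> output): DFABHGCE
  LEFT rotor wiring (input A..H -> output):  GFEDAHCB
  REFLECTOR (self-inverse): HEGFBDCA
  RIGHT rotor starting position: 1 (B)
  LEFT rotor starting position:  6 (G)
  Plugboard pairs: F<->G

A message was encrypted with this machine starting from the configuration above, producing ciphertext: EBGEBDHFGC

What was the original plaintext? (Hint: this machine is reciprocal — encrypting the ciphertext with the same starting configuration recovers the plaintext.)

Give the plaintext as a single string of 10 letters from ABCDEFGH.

Answer: BAHCAABBED

Derivation:
Char 1 ('E'): step: R->2, L=6; E->plug->E->R->A->L->E->refl->B->L'->H->R'->B->plug->B
Char 2 ('B'): step: R->3, L=6; B->plug->B->R->E->L->G->refl->C->L'->G->R'->A->plug->A
Char 3 ('G'): step: R->4, L=6; G->plug->F->R->B->L->D->refl->F->L'->F->R'->H->plug->H
Char 4 ('E'): step: R->5, L=6; E->plug->E->R->A->L->E->refl->B->L'->H->R'->C->plug->C
Char 5 ('B'): step: R->6, L=6; B->plug->B->R->G->L->C->refl->G->L'->E->R'->A->plug->A
Char 6 ('D'): step: R->7, L=6; D->plug->D->R->B->L->D->refl->F->L'->F->R'->A->plug->A
Char 7 ('H'): step: R->0, L->7 (L advanced); H->plug->H->R->E->L->E->refl->B->L'->F->R'->B->plug->B
Char 8 ('F'): step: R->1, L=7; F->plug->G->R->D->L->F->refl->D->L'->H->R'->B->plug->B
Char 9 ('G'): step: R->2, L=7; G->plug->F->R->C->L->G->refl->C->L'->A->R'->E->plug->E
Char 10 ('C'): step: R->3, L=7; C->plug->C->R->D->L->F->refl->D->L'->H->R'->D->plug->D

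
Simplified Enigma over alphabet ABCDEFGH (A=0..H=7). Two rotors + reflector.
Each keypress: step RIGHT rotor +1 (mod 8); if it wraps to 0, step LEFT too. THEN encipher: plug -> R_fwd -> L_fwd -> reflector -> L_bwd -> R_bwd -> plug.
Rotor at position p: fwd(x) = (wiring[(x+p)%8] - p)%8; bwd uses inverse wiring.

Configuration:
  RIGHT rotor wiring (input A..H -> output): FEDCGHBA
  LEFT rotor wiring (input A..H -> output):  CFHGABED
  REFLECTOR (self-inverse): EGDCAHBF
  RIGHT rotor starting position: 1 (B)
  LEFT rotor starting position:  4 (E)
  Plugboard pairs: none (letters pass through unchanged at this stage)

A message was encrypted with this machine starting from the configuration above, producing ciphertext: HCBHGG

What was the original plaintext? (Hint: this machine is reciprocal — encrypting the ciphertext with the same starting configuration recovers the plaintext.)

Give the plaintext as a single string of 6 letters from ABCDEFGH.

Char 1 ('H'): step: R->2, L=4; H->plug->H->R->C->L->A->refl->E->L'->A->R'->B->plug->B
Char 2 ('C'): step: R->3, L=4; C->plug->C->R->E->L->G->refl->B->L'->F->R'->E->plug->E
Char 3 ('B'): step: R->4, L=4; B->plug->B->R->D->L->H->refl->F->L'->B->R'->E->plug->E
Char 4 ('H'): step: R->5, L=4; H->plug->H->R->B->L->F->refl->H->L'->D->R'->C->plug->C
Char 5 ('G'): step: R->6, L=4; G->plug->G->R->A->L->E->refl->A->L'->C->R'->B->plug->B
Char 6 ('G'): step: R->7, L=4; G->plug->G->R->A->L->E->refl->A->L'->C->R'->H->plug->H

Answer: BEECBH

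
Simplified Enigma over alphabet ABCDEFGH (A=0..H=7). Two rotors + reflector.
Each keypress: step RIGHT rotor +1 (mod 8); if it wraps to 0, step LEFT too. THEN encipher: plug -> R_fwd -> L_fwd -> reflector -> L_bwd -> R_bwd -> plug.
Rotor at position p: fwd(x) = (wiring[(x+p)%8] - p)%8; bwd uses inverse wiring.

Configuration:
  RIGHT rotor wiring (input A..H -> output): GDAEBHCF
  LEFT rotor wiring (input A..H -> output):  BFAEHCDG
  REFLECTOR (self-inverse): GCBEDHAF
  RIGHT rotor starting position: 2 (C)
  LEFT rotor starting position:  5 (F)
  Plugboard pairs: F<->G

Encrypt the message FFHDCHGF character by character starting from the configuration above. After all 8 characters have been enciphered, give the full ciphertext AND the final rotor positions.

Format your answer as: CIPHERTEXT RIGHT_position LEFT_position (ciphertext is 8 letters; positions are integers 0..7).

Char 1 ('F'): step: R->3, L=5; F->plug->G->R->A->L->F->refl->H->L'->G->R'->B->plug->B
Char 2 ('F'): step: R->4, L=5; F->plug->G->R->E->L->A->refl->G->L'->B->R'->D->plug->D
Char 3 ('H'): step: R->5, L=5; H->plug->H->R->E->L->A->refl->G->L'->B->R'->D->plug->D
Char 4 ('D'): step: R->6, L=5; D->plug->D->R->F->L->D->refl->E->L'->D->R'->G->plug->F
Char 5 ('C'): step: R->7, L=5; C->plug->C->R->E->L->A->refl->G->L'->B->R'->D->plug->D
Char 6 ('H'): step: R->0, L->6 (L advanced); H->plug->H->R->F->L->G->refl->A->L'->B->R'->E->plug->E
Char 7 ('G'): step: R->1, L=6; G->plug->F->R->B->L->A->refl->G->L'->F->R'->H->plug->H
Char 8 ('F'): step: R->2, L=6; F->plug->G->R->E->L->C->refl->B->L'->G->R'->A->plug->A
Final: ciphertext=BDDFDEHA, RIGHT=2, LEFT=6

Answer: BDDFDEHA 2 6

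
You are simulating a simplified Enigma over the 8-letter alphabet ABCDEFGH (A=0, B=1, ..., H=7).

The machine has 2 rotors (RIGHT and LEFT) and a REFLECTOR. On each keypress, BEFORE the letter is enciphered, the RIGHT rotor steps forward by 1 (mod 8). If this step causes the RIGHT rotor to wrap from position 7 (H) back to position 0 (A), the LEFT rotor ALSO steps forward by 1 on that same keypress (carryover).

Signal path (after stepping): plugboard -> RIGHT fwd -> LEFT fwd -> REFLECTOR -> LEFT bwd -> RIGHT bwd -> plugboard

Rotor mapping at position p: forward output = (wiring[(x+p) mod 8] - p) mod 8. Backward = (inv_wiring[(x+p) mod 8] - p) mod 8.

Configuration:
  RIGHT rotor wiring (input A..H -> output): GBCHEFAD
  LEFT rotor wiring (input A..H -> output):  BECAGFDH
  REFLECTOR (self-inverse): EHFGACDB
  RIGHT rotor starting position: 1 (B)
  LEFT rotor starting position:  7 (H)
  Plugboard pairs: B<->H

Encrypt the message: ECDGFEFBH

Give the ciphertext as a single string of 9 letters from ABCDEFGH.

Answer: DHADAHCGC

Derivation:
Char 1 ('E'): step: R->2, L=7; E->plug->E->R->G->L->G->refl->D->L'->D->R'->D->plug->D
Char 2 ('C'): step: R->3, L=7; C->plug->C->R->C->L->F->refl->C->L'->B->R'->B->plug->H
Char 3 ('D'): step: R->4, L=7; D->plug->D->R->H->L->E->refl->A->L'->A->R'->A->plug->A
Char 4 ('G'): step: R->5, L=7; G->plug->G->R->C->L->F->refl->C->L'->B->R'->D->plug->D
Char 5 ('F'): step: R->6, L=7; F->plug->F->R->B->L->C->refl->F->L'->C->R'->A->plug->A
Char 6 ('E'): step: R->7, L=7; E->plug->E->R->A->L->A->refl->E->L'->H->R'->B->plug->H
Char 7 ('F'): step: R->0, L->0 (L advanced); F->plug->F->R->F->L->F->refl->C->L'->C->R'->C->plug->C
Char 8 ('B'): step: R->1, L=0; B->plug->H->R->F->L->F->refl->C->L'->C->R'->G->plug->G
Char 9 ('H'): step: R->2, L=0; H->plug->B->R->F->L->F->refl->C->L'->C->R'->C->plug->C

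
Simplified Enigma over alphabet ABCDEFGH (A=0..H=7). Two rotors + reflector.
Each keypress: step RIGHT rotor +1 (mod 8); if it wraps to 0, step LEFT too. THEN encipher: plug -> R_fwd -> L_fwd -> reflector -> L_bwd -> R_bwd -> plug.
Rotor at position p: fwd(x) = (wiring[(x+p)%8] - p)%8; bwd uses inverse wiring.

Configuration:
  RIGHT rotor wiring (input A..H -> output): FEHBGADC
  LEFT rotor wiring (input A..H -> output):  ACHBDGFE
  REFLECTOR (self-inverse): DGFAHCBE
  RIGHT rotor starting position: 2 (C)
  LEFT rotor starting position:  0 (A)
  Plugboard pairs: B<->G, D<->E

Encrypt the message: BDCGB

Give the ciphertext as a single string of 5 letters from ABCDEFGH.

Char 1 ('B'): step: R->3, L=0; B->plug->G->R->B->L->C->refl->F->L'->G->R'->A->plug->A
Char 2 ('D'): step: R->4, L=0; D->plug->E->R->B->L->C->refl->F->L'->G->R'->D->plug->E
Char 3 ('C'): step: R->5, L=0; C->plug->C->R->F->L->G->refl->B->L'->D->R'->A->plug->A
Char 4 ('G'): step: R->6, L=0; G->plug->B->R->E->L->D->refl->A->L'->A->R'->G->plug->B
Char 5 ('B'): step: R->7, L=0; B->plug->G->R->B->L->C->refl->F->L'->G->R'->B->plug->G

Answer: AEABG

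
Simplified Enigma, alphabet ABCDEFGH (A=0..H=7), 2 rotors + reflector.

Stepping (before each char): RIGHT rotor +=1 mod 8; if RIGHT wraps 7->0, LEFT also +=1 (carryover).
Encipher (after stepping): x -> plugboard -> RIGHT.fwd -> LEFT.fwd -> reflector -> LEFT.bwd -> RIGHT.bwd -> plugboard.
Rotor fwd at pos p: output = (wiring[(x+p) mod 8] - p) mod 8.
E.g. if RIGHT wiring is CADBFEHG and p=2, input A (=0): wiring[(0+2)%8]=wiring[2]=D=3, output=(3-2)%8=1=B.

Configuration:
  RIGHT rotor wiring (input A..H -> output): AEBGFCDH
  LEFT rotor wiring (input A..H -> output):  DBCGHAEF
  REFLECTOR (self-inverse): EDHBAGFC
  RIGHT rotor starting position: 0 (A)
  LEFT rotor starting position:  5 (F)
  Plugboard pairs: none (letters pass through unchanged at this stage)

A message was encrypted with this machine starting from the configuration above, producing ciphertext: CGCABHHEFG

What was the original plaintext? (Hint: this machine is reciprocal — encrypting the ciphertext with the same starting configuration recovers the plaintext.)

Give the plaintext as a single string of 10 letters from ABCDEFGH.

Answer: ADGCHCDBBC

Derivation:
Char 1 ('C'): step: R->1, L=5; C->plug->C->R->F->L->F->refl->G->L'->D->R'->A->plug->A
Char 2 ('G'): step: R->2, L=5; G->plug->G->R->G->L->B->refl->D->L'->A->R'->D->plug->D
Char 3 ('C'): step: R->3, L=5; C->plug->C->R->H->L->C->refl->H->L'->B->R'->G->plug->G
Char 4 ('A'): step: R->4, L=5; A->plug->A->R->B->L->H->refl->C->L'->H->R'->C->plug->C
Char 5 ('B'): step: R->5, L=5; B->plug->B->R->G->L->B->refl->D->L'->A->R'->H->plug->H
Char 6 ('H'): step: R->6, L=5; H->plug->H->R->E->L->E->refl->A->L'->C->R'->C->plug->C
Char 7 ('H'): step: R->7, L=5; H->plug->H->R->E->L->E->refl->A->L'->C->R'->D->plug->D
Char 8 ('E'): step: R->0, L->6 (L advanced); E->plug->E->R->F->L->A->refl->E->L'->E->R'->B->plug->B
Char 9 ('F'): step: R->1, L=6; F->plug->F->R->C->L->F->refl->G->L'->A->R'->B->plug->B
Char 10 ('G'): step: R->2, L=6; G->plug->G->R->G->L->B->refl->D->L'->D->R'->C->plug->C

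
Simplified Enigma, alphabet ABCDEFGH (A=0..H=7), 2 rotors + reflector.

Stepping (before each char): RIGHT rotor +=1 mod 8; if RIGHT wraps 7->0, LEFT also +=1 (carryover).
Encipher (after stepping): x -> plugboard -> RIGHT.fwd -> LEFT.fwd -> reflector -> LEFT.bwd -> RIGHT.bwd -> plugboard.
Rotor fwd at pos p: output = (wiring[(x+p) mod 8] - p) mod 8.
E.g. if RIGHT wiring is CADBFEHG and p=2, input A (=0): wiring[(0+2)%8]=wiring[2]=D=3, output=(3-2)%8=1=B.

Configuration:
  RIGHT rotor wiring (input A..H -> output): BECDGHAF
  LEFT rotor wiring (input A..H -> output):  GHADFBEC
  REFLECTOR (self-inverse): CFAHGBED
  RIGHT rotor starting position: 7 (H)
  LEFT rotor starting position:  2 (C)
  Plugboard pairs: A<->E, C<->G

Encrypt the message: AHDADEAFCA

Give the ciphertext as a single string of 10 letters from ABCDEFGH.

Char 1 ('A'): step: R->0, L->3 (L advanced); A->plug->E->R->G->L->E->refl->G->L'->C->R'->C->plug->G
Char 2 ('H'): step: R->1, L=3; H->plug->H->R->A->L->A->refl->C->L'->B->R'->B->plug->B
Char 3 ('D'): step: R->2, L=3; D->plug->D->R->F->L->D->refl->H->L'->E->R'->C->plug->G
Char 4 ('A'): step: R->3, L=3; A->plug->E->R->C->L->G->refl->E->L'->G->R'->F->plug->F
Char 5 ('D'): step: R->4, L=3; D->plug->D->R->B->L->C->refl->A->L'->A->R'->F->plug->F
Char 6 ('E'): step: R->5, L=3; E->plug->A->R->C->L->G->refl->E->L'->G->R'->G->plug->C
Char 7 ('A'): step: R->6, L=3; A->plug->E->R->E->L->H->refl->D->L'->F->R'->F->plug->F
Char 8 ('F'): step: R->7, L=3; F->plug->F->R->H->L->F->refl->B->L'->D->R'->D->plug->D
Char 9 ('C'): step: R->0, L->4 (L advanced); C->plug->G->R->A->L->B->refl->F->L'->B->R'->A->plug->E
Char 10 ('A'): step: R->1, L=4; A->plug->E->R->G->L->E->refl->G->L'->D->R'->A->plug->E

Answer: GBGFFCFDEE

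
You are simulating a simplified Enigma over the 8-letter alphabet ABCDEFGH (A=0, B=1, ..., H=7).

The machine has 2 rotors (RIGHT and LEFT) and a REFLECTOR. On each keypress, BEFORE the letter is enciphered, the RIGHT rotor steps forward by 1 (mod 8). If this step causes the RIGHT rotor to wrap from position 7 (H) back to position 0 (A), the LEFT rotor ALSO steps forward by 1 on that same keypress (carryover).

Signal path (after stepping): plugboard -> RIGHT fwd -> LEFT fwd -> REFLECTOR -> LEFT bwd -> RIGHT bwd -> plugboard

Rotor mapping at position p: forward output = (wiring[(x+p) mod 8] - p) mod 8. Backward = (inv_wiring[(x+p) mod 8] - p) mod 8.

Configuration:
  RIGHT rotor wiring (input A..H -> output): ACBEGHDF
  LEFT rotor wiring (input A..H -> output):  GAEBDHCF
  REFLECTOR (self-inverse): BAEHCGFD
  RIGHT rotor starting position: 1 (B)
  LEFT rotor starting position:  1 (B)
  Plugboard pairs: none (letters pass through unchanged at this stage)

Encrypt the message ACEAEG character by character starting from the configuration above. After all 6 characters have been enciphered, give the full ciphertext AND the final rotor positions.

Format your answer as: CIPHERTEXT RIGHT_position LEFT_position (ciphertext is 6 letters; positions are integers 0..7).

Answer: CGCEFB 7 1

Derivation:
Char 1 ('A'): step: R->2, L=1; A->plug->A->R->H->L->F->refl->G->L'->E->R'->C->plug->C
Char 2 ('C'): step: R->3, L=1; C->plug->C->R->E->L->G->refl->F->L'->H->R'->G->plug->G
Char 3 ('E'): step: R->4, L=1; E->plug->E->R->E->L->G->refl->F->L'->H->R'->C->plug->C
Char 4 ('A'): step: R->5, L=1; A->plug->A->R->C->L->A->refl->B->L'->F->R'->E->plug->E
Char 5 ('E'): step: R->6, L=1; E->plug->E->R->D->L->C->refl->E->L'->G->R'->F->plug->F
Char 6 ('G'): step: R->7, L=1; G->plug->G->R->A->L->H->refl->D->L'->B->R'->B->plug->B
Final: ciphertext=CGCEFB, RIGHT=7, LEFT=1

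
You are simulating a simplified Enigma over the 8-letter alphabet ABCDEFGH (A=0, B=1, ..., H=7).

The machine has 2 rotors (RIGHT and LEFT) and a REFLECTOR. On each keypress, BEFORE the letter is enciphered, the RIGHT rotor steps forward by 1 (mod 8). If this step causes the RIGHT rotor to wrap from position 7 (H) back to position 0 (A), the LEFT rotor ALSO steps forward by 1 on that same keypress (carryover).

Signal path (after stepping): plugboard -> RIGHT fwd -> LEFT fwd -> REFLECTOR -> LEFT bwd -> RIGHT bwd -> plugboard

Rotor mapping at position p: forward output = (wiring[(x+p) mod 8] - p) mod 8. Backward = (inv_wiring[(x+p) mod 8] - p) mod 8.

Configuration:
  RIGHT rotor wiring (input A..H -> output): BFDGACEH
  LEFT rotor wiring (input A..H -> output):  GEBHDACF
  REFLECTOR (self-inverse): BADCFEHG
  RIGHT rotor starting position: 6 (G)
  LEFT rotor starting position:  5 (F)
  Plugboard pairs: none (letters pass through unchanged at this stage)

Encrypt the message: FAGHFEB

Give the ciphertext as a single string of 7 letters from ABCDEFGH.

Answer: HCHAHHD

Derivation:
Char 1 ('F'): step: R->7, L=5; F->plug->F->R->B->L->F->refl->E->L'->F->R'->H->plug->H
Char 2 ('A'): step: R->0, L->6 (L advanced); A->plug->A->R->B->L->H->refl->G->L'->D->R'->C->plug->C
Char 3 ('G'): step: R->1, L=6; G->plug->G->R->G->L->F->refl->E->L'->A->R'->H->plug->H
Char 4 ('H'): step: R->2, L=6; H->plug->H->R->D->L->G->refl->H->L'->B->R'->A->plug->A
Char 5 ('F'): step: R->3, L=6; F->plug->F->R->G->L->F->refl->E->L'->A->R'->H->plug->H
Char 6 ('E'): step: R->4, L=6; E->plug->E->R->F->L->B->refl->A->L'->C->R'->H->plug->H
Char 7 ('B'): step: R->5, L=6; B->plug->B->R->H->L->C->refl->D->L'->E->R'->D->plug->D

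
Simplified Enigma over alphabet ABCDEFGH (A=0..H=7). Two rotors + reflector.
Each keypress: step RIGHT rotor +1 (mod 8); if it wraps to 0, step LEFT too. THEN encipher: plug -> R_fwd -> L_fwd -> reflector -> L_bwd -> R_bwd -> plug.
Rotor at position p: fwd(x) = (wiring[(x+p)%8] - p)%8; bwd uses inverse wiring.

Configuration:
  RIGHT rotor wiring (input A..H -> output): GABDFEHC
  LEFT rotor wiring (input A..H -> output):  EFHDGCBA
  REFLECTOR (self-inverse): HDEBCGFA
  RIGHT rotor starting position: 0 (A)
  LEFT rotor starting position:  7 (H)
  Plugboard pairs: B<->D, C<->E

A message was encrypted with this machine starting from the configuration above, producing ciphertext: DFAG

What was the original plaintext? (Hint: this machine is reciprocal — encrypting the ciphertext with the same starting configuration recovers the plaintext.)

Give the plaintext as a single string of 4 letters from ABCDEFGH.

Char 1 ('D'): step: R->1, L=7; D->plug->B->R->A->L->B->refl->D->L'->G->R'->F->plug->F
Char 2 ('F'): step: R->2, L=7; F->plug->F->R->A->L->B->refl->D->L'->G->R'->H->plug->H
Char 3 ('A'): step: R->3, L=7; A->plug->A->R->A->L->B->refl->D->L'->G->R'->H->plug->H
Char 4 ('G'): step: R->4, L=7; G->plug->G->R->F->L->H->refl->A->L'->D->R'->C->plug->E

Answer: FHHE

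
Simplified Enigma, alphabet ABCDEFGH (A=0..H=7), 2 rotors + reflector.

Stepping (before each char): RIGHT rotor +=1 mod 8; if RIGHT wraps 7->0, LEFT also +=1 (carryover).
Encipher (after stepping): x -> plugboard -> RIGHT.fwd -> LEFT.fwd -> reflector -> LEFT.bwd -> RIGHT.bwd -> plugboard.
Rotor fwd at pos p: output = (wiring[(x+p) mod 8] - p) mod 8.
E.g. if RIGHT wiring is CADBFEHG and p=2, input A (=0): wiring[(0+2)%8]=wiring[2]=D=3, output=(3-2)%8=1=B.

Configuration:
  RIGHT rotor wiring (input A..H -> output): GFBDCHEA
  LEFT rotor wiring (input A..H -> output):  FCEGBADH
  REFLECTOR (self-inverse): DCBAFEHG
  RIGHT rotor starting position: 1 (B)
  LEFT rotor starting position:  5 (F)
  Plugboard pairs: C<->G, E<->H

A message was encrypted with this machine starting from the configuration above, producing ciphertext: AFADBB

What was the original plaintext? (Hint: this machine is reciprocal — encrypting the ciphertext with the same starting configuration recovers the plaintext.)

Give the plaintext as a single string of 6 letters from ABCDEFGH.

Answer: CAHEAH

Derivation:
Char 1 ('A'): step: R->2, L=5; A->plug->A->R->H->L->E->refl->F->L'->E->R'->G->plug->C
Char 2 ('F'): step: R->3, L=5; F->plug->F->R->D->L->A->refl->D->L'->A->R'->A->plug->A
Char 3 ('A'): step: R->4, L=5; A->plug->A->R->G->L->B->refl->C->L'->C->R'->E->plug->H
Char 4 ('D'): step: R->5, L=5; D->plug->D->R->B->L->G->refl->H->L'->F->R'->H->plug->E
Char 5 ('B'): step: R->6, L=5; B->plug->B->R->C->L->C->refl->B->L'->G->R'->A->plug->A
Char 6 ('B'): step: R->7, L=5; B->plug->B->R->H->L->E->refl->F->L'->E->R'->E->plug->H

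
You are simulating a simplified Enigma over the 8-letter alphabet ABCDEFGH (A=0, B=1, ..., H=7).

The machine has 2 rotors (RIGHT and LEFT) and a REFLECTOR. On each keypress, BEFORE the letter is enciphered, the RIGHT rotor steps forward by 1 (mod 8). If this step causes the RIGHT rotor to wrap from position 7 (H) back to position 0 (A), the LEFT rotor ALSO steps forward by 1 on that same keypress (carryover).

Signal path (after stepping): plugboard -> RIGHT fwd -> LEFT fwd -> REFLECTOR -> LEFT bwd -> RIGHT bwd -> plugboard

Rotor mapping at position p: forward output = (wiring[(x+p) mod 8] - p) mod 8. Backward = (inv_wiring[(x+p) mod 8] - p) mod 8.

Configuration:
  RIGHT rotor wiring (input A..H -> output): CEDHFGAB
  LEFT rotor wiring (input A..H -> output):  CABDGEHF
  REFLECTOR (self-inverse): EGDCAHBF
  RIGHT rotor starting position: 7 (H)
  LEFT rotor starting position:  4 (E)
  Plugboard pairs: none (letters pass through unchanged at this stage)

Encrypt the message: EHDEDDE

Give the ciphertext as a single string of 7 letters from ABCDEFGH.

Answer: ADAFBGA

Derivation:
Char 1 ('E'): step: R->0, L->5 (L advanced); E->plug->E->R->F->L->E->refl->A->L'->C->R'->A->plug->A
Char 2 ('H'): step: R->1, L=5; H->plug->H->R->B->L->C->refl->D->L'->E->R'->D->plug->D
Char 3 ('D'): step: R->2, L=5; D->plug->D->R->E->L->D->refl->C->L'->B->R'->A->plug->A
Char 4 ('E'): step: R->3, L=5; E->plug->E->R->G->L->G->refl->B->L'->H->R'->F->plug->F
Char 5 ('D'): step: R->4, L=5; D->plug->D->R->F->L->E->refl->A->L'->C->R'->B->plug->B
Char 6 ('D'): step: R->5, L=5; D->plug->D->R->F->L->E->refl->A->L'->C->R'->G->plug->G
Char 7 ('E'): step: R->6, L=5; E->plug->E->R->F->L->E->refl->A->L'->C->R'->A->plug->A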